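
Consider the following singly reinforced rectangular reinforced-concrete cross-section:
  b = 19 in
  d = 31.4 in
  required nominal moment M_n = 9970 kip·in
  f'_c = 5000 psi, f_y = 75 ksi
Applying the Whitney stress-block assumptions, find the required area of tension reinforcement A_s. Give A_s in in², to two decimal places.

From M_n = 0.85 f'_c a b (d − a/2):
a = d − √(d² − 2M_n/(0.85 f'_c b)) = 31.4 − √(31.4² − 2 × 9970/(0.85 × 5 × 19)) = 4.215 in.
A_s = 0.85 f'_c a b / f_y = 0.85 × 5 × 4.215 × 19 / 75 = 4.538 in².

A_s ≈ 4.54 in²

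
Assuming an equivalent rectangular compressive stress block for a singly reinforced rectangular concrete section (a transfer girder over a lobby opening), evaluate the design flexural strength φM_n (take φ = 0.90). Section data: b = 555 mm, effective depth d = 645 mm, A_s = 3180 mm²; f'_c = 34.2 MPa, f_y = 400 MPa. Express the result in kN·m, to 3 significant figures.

T = A_s f_y = 3180 × 400 = 1272000 N = 1272 kN.
From C = T: a = T/(0.85 f'_c b) = 1272000/(0.85 × 34.2 × 555) = 78.84 mm.
M_n = T(d − a/2) = 1272 kN × (645 − 39.42) mm = 770.30 kN·m.
φM_n = 0.90 × 770.30 = 693.27 kN·m.

φM_n ≈ 693 kN·m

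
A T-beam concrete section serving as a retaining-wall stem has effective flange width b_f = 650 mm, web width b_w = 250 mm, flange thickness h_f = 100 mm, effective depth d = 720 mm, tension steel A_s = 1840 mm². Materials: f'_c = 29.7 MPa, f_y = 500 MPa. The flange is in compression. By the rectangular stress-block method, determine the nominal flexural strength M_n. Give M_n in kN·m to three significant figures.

M_n ≈ 637 kN·m

Tension: T = A_s f_y = 1840 × 500 = 920000 N.
Try a within the flange: a = T/(0.85 f'_c b_f) = 920000/(0.85 × 29.7 × 650) = 56.07 mm.
Since a = 56.07 ≤ h_f = 100 mm, the stress block lies entirely in the flange; analyse as a rectangular beam of width b_f.
M_n = T(d − a/2) = 920000 × (720 − 28.035) = 636.61 × 10⁶ N·mm.
M_n = 636.61 kN·m.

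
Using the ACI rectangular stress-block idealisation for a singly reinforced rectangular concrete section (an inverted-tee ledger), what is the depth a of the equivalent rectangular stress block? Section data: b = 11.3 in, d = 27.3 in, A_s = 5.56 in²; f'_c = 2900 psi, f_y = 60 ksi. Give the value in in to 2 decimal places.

a ≈ 11.98 in

T = A_s f_y = 5.56 × 60 = 333.6 kips.
a = T/(0.85 f'_c b) = 333.6/(0.85 × 2.9 × 11.3) = 11.98 in.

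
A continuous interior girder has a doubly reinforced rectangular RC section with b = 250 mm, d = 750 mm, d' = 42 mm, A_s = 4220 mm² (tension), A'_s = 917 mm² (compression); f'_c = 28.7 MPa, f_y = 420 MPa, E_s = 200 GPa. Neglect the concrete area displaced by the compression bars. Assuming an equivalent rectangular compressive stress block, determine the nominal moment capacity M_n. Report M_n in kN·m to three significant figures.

M_n ≈ 1160 kN·m

Assume both tension and compression steel yield.
Net tension couple steel: A_s − A'_s = 3303 mm².
a = (A_s − A'_s) f_y / (0.85 f'_c b) = 1387260/(0.85 × 28.7 × 250) = 227.47 mm.
c = a/β₁ = 227.47/0.845 = 269.20 mm; ε'_s = 0.003(c − d')/c = 0.0025 ≥ f_y/E_s = 0.0021, so compression steel does yield.
M_n = (A_s − A'_s) f_y (d − a/2) + A'_s f_y (d − d') = [1387260 × (750 − 113.735) + 385140 × (750 − 42)] × 10⁻⁶ = 882.66 + 272.68 = 1155.34 kN·m.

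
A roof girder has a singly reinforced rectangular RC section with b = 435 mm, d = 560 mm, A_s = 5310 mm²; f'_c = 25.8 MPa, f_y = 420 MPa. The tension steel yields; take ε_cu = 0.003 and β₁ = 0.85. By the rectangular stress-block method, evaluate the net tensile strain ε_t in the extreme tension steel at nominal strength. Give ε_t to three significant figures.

ε_t ≈ 0.00311

a = A_s f_y/(0.85 f'_c b) = 233.78 mm.
β₁ = 0.85, so c = a/β₁ = 233.78/0.85 = 275.04 mm.
From the linear strain diagram with ε_cu = 0.003: ε_t = 0.003 (d − c)/c = 0.003 × (560 − 275.04)/275.04 = 0.00311.
ε_t < 0.004 — the section is over-reinforced for flexure under ACI limits.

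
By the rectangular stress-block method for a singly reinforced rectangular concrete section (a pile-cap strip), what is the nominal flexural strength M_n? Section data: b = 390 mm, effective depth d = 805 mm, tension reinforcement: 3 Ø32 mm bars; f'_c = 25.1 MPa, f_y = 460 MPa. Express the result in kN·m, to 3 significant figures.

A_s = 3 × 804 = 2412 mm².
T = A_s f_y = 2412 × 460 = 1109520 N = 1109.52 kN.
From C = T: a = T/(0.85 f'_c b) = 1109520/(0.85 × 25.1 × 390) = 133.35 mm.
M_n = T(d − a/2) = 1109.52 kN × (805 − 66.675) mm = 819.19 kN·m.

M_n ≈ 819 kN·m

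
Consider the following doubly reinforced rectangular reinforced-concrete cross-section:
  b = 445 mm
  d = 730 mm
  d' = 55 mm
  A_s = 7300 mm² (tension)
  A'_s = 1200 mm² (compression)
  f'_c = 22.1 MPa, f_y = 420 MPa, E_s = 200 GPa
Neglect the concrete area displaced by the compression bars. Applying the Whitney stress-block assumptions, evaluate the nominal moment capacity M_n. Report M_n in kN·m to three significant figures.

M_n ≈ 1820 kN·m

Assume both tension and compression steel yield.
Net tension couple steel: A_s − A'_s = 6100 mm².
a = (A_s − A'_s) f_y / (0.85 f'_c b) = 2562000/(0.85 × 22.1 × 445) = 306.48 mm.
c = a/β₁ = 306.48/0.85 = 360.56 mm; ε'_s = 0.003(c − d')/c = 0.0025 ≥ f_y/E_s = 0.0021, so compression steel does yield.
M_n = (A_s − A'_s) f_y (d − a/2) + A'_s f_y (d − d') = [2562000 × (730 − 153.24) + 504000 × (730 − 55)] × 10⁻⁶ = 1477.66 + 340.20 = 1817.86 kN·m.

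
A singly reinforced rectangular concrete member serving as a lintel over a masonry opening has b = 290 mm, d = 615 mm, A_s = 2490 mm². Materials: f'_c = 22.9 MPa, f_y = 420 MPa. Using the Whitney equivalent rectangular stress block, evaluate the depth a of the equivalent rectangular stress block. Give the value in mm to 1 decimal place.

T = A_s f_y = 2490 × 420 = 1045800 N = 1045.8 kN.
Setting C = 0.85 f'_c a b equal to T: a = 1045800/(0.85 × 22.9 × 290) = 185.3 mm.

a ≈ 185.3 mm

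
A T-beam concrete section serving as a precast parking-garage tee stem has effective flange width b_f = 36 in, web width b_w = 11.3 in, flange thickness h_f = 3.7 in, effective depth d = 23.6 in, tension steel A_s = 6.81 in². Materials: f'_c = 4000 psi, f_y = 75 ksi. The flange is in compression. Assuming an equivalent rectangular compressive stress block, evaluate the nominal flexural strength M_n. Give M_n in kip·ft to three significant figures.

M_n ≈ 913 kip·ft

Tension: T = A_s f_y = 6.81 × 75 = 510.75 kips.
Try a within the flange: a = T/(0.85 f'_c b_f) = 510.75/(0.85 × 4 × 36) = 4.173 in.
a = 4.173 > h_f = 3.7 in: the block extends into the web. Split into flange-overhang and web parts.
C_f = 0.85 f'_c (b_f − b_w) h_f = 0.85 × 4 × (36 − 11.3) × 3.7 = 310.7 kips.
Remaining web compression depth: a_w = (T − C_f)/(0.85 f'_c b_w) = (510.75 − 310.7)/(0.85 × 4 × 11.3) = 5.207 in.
M_n = C_f(d − h_f/2) + (T − C_f)(d − a_w/2) = 310.7 × (23.6 − 1.85) + 200.05 × (23.6 − 2.6035) = 6757.7 + 4200.3 = 10958.0 kip·in.
M_n = 10958.0/12 = 913.17 kip·ft.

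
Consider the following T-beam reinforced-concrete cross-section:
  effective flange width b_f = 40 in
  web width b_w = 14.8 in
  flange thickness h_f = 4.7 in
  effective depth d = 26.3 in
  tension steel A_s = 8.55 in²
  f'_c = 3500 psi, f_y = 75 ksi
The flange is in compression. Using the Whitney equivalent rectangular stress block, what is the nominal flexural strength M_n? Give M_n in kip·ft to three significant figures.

Tension: T = A_s f_y = 8.55 × 75 = 641.25 kips.
Try a within the flange: a = T/(0.85 f'_c b_f) = 641.25/(0.85 × 3.5 × 40) = 5.389 in.
a = 5.389 > h_f = 4.7 in: the block extends into the web. Split into flange-overhang and web parts.
C_f = 0.85 f'_c (b_f − b_w) h_f = 0.85 × 3.5 × (40 − 14.8) × 4.7 = 352.4 kips.
Remaining web compression depth: a_w = (T − C_f)/(0.85 f'_c b_w) = (641.25 − 352.4)/(0.85 × 3.5 × 14.8) = 6.560 in.
M_n = C_f(d − h_f/2) + (T − C_f)(d − a_w/2) = 352.4 × (26.3 − 2.35) + 288.85 × (26.3 − 3.28) = 8440.0 + 6649.3 = 15089.3 kip·in.
M_n = 15089.3/12 = 1257.44 kip·ft.

M_n ≈ 1260 kip·ft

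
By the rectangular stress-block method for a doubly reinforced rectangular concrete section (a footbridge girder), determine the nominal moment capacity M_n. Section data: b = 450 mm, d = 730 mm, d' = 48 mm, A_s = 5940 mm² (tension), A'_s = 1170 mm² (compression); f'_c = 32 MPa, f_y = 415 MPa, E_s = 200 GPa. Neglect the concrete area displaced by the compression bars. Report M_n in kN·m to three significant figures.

Assume both tension and compression steel yield.
Net tension couple steel: A_s − A'_s = 4770 mm².
a = (A_s − A'_s) f_y / (0.85 f'_c b) = 1979550/(0.85 × 32 × 450) = 161.73 mm.
c = a/β₁ = 161.73/0.821 = 196.99 mm; ε'_s = 0.003(c − d')/c = 0.0023 ≥ f_y/E_s = 0.0021, so compression steel does yield.
M_n = (A_s − A'_s) f_y (d − a/2) + A'_s f_y (d − d') = [1979550 × (730 − 80.865) + 485550 × (730 − 48)] × 10⁻⁶ = 1285.00 + 331.15 = 1616.15 kN·m.

M_n ≈ 1620 kN·m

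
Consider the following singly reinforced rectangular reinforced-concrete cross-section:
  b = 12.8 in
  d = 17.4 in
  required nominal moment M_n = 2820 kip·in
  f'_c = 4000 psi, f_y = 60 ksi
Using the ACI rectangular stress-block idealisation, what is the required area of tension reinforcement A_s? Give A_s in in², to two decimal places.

From M_n = 0.85 f'_c a b (d − a/2):
a = d − √(d² − 2M_n/(0.85 f'_c b)) = 17.4 − √(17.4² − 2 × 2820/(0.85 × 4 × 12.8)) = 4.241 in.
A_s = 0.85 f'_c a b / f_y = 0.85 × 4 × 4.241 × 12.8 / 60 = 3.076 in².

A_s ≈ 3.08 in²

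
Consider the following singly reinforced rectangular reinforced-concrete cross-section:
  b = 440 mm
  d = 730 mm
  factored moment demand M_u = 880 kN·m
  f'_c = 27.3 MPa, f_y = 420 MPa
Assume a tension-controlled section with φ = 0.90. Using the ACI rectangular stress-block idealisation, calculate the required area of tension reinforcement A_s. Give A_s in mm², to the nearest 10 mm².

M_n = M_u/φ = 880/0.90 = 977.778 kN·m.
With M_n = 0.85 f'_c a b (d − a/2), solve the quadratic for a:
a = d − √(d² − 2M_n/(0.85 f'_c b)) = 730 − √(730² − 2 × 977.778×10⁶/(0.85 × 27.3 × 440)) = 145.73 mm.
A_s = 0.85 f'_c a b / f_y = 0.85 × 27.3 × 145.73 × 440 / 420 = 3542.7 mm².

A_s ≈ 3540 mm²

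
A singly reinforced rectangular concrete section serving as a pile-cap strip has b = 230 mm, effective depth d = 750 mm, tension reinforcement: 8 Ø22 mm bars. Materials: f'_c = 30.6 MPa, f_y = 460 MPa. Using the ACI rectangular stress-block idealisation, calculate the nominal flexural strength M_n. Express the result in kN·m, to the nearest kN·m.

M_n ≈ 885 kN·m

A_s = 8 × 380 = 3040 mm².
T = A_s f_y = 3040 × 460 = 1398400 N = 1398.4 kN.
From C = T: a = T/(0.85 f'_c b) = 1398400/(0.85 × 30.6 × 230) = 233.76 mm.
M_n = T(d − a/2) = 1398.4 kN × (750 − 116.88) mm = 885.36 kN·m.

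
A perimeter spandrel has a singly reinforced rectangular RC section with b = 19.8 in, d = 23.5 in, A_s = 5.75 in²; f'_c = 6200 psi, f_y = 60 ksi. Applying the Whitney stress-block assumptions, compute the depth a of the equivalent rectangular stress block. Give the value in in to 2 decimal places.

T = A_s f_y = 5.75 × 60 = 345 kips.
a = T/(0.85 f'_c b) = 345/(0.85 × 6.2 × 19.8) = 3.31 in.

a ≈ 3.31 in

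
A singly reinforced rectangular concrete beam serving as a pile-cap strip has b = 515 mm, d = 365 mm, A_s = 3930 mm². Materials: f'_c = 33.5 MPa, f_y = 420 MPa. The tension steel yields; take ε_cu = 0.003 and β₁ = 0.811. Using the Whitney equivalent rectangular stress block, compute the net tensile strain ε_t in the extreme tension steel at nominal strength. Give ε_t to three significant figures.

ε_t ≈ 0.00489

a = A_s f_y/(0.85 f'_c b) = 112.56 mm.
β₁ = 0.811, so c = a/β₁ = 112.56/0.811 = 138.79 mm.
From the linear strain diagram with ε_cu = 0.003: ε_t = 0.003 (d − c)/c = 0.003 × (365 − 138.79)/138.79 = 0.00489.
ε_t is between 0.004 and 0.005 — transition zone.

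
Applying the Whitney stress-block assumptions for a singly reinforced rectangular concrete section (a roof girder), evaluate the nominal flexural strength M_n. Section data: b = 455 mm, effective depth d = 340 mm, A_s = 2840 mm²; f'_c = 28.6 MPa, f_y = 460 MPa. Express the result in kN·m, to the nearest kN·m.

M_n ≈ 367 kN·m

T = A_s f_y = 2840 × 460 = 1306400 N = 1306.4 kN.
From C = T: a = T/(0.85 f'_c b) = 1306400/(0.85 × 28.6 × 455) = 118.11 mm.
M_n = T(d − a/2) = 1306.4 kN × (340 − 59.055) mm = 367.03 kN·m.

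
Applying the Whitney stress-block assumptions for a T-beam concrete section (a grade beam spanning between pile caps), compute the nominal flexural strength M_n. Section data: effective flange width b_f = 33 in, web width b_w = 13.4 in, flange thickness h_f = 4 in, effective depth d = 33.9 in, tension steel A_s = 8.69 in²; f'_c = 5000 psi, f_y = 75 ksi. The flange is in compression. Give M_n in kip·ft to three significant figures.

Tension: T = A_s f_y = 8.69 × 75 = 651.75 kips.
Try a within the flange: a = T/(0.85 f'_c b_f) = 651.75/(0.85 × 5 × 33) = 4.647 in.
a = 4.647 > h_f = 4 in: the block extends into the web. Split into flange-overhang and web parts.
C_f = 0.85 f'_c (b_f − b_w) h_f = 0.85 × 5 × (33 − 13.4) × 4 = 333.2 kips.
Remaining web compression depth: a_w = (T − C_f)/(0.85 f'_c b_w) = (651.75 − 333.2)/(0.85 × 5 × 13.4) = 5.594 in.
M_n = C_f(d − h_f/2) + (T − C_f)(d − a_w/2) = 333.2 × (33.9 − 2) + 318.55 × (33.9 − 2.797) = 10629.1 + 9907.9 = 20537.0 kip·in.
M_n = 20537.0/12 = 1711.42 kip·ft.

M_n ≈ 1710 kip·ft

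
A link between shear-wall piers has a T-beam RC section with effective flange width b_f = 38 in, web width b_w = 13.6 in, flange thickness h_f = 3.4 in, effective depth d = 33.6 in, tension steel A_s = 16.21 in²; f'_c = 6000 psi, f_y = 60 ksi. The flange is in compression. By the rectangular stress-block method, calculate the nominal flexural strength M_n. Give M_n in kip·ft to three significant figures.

Tension: T = A_s f_y = 16.21 × 60 = 972.6 kips.
Try a within the flange: a = T/(0.85 f'_c b_f) = 972.6/(0.85 × 6 × 38) = 5.019 in.
a = 5.019 > h_f = 3.4 in: the block extends into the web. Split into flange-overhang and web parts.
C_f = 0.85 f'_c (b_f − b_w) h_f = 0.85 × 6 × (38 − 13.6) × 3.4 = 423.1 kips.
Remaining web compression depth: a_w = (T − C_f)/(0.85 f'_c b_w) = (972.6 − 423.1)/(0.85 × 6 × 13.6) = 7.922 in.
M_n = C_f(d − h_f/2) + (T − C_f)(d − a_w/2) = 423.1 × (33.6 − 1.7) + 549.5 × (33.6 − 3.961) = 13496.9 + 16286.6 = 29783.5 kip·in.
M_n = 29783.5/12 = 2481.96 kip·ft.

M_n ≈ 2480 kip·ft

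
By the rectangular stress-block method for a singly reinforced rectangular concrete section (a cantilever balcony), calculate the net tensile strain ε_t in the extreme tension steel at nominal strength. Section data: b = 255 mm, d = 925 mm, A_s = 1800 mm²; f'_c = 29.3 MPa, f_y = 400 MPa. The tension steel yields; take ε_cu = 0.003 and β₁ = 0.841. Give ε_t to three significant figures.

ε_t ≈ 0.0176

a = A_s f_y/(0.85 f'_c b) = 113.37 mm.
β₁ = 0.841, so c = a/β₁ = 113.37/0.841 = 134.80 mm.
From the linear strain diagram with ε_cu = 0.003: ε_t = 0.003 (d − c)/c = 0.003 × (925 − 134.80)/134.80 = 0.0176.
Since ε_t ≥ 0.005, the section is tension-controlled.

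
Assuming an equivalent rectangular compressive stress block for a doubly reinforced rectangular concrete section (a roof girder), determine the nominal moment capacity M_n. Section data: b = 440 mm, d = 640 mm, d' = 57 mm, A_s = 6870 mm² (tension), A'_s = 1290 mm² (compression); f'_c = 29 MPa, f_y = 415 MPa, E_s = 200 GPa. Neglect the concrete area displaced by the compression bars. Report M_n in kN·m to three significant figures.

M_n ≈ 1550 kN·m

Assume both tension and compression steel yield.
Net tension couple steel: A_s − A'_s = 5580 mm².
a = (A_s − A'_s) f_y / (0.85 f'_c b) = 2315700/(0.85 × 29 × 440) = 213.51 mm.
c = a/β₁ = 213.51/0.843 = 253.27 mm; ε'_s = 0.003(c − d')/c = 0.0023 ≥ f_y/E_s = 0.0021, so compression steel does yield.
M_n = (A_s − A'_s) f_y (d − a/2) + A'_s f_y (d − d') = [2315700 × (640 − 106.755) + 535350 × (640 − 57)] × 10⁻⁶ = 1234.84 + 312.11 = 1546.95 kN·m.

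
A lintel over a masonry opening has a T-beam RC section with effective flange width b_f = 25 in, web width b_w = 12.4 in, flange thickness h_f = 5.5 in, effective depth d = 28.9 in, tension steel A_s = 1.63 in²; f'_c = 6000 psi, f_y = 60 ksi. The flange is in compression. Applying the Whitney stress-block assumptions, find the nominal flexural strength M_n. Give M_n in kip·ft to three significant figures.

M_n ≈ 232 kip·ft

Tension: T = A_s f_y = 1.63 × 60 = 97.8 kips.
Try a within the flange: a = T/(0.85 f'_c b_f) = 97.8/(0.85 × 6 × 25) = 0.767 in.
Since a = 0.767 ≤ h_f = 5.5 in, the stress block lies entirely in the flange; analyse as a rectangular beam of width b_f.
M_n = T(d − a/2) = 97.8 × (28.9 − 0.3835) = 2788.9 kip·in.
M_n = 2788.9/12 = 232.41 kip·ft.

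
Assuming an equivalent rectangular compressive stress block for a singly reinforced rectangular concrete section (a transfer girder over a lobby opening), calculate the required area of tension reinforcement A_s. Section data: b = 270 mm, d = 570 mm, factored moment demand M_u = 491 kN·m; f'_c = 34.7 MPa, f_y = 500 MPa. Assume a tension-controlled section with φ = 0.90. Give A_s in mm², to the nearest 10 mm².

A_s ≈ 2170 mm²

M_n = M_u/φ = 491/0.90 = 545.556 kN·m.
With M_n = 0.85 f'_c a b (d − a/2), solve the quadratic for a:
a = d − √(d² − 2M_n/(0.85 f'_c b)) = 570 − √(570² − 2 × 545.556×10⁶/(0.85 × 34.7 × 270)) = 136.54 mm.
A_s = 0.85 f'_c a b / f_y = 0.85 × 34.7 × 136.54 × 270 / 500 = 2174.7 mm².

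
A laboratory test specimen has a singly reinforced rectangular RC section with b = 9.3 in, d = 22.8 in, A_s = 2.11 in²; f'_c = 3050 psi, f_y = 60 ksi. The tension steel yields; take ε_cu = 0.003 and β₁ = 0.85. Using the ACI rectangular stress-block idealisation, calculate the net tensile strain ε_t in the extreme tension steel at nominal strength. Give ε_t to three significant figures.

ε_t ≈ 0.00807

a = A_s f_y/(0.85 f'_c b) = 5.251 in.
β₁ = 0.85, so c = a/β₁ = 5.251/0.85 = 6.178 in.
From the linear strain diagram with ε_cu = 0.003: ε_t = 0.003 (d − c)/c = 0.003 × (22.8 − 6.178)/6.178 = 0.00807.
Since ε_t ≥ 0.005, the section is tension-controlled.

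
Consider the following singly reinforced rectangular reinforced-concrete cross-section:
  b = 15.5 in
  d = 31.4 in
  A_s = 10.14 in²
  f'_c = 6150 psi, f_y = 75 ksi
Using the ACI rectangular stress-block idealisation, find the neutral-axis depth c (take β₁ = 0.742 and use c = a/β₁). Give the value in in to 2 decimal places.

T = A_s f_y = 10.14 × 75 = 760.5 kips.
a = T/(0.85 f'_c b) = 760.5/(0.85 × 6.15 × 15.5) = 9.3858 in.
With β₁ = 0.742, c = a/β₁ = 9.3858/0.742 = 12.65 in.

c ≈ 12.65 in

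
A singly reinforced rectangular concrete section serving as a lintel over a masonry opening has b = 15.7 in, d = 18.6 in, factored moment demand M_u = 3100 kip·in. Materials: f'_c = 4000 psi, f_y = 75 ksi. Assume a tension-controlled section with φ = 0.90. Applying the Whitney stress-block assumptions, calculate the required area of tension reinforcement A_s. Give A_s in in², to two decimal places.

A_s ≈ 2.76 in²

M_n = M_u/φ = 3100/0.90 = 3444.44 kip·in.
From M_n = 0.85 f'_c a b (d − a/2):
a = d − √(d² − 2M_n/(0.85 f'_c b)) = 18.6 − √(18.6² − 2 × 3444.44/(0.85 × 4 × 15.7)) = 3.872 in.
A_s = 0.85 f'_c a b / f_y = 0.85 × 4 × 3.872 × 15.7 / 75 = 2.756 in².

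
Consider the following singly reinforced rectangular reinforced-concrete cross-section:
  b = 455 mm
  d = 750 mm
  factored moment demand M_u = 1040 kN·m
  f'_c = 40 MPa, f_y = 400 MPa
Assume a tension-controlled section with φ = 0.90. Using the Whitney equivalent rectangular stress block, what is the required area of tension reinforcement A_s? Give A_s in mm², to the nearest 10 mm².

M_n = M_u/φ = 1040/0.90 = 1155.56 kN·m.
With M_n = 0.85 f'_c a b (d − a/2), solve the quadratic for a:
a = d − √(d² − 2M_n/(0.85 f'_c b)) = 750 − √(750² − 2 × 1155.56×10⁶/(0.85 × 40 × 455)) = 107.27 mm.
A_s = 0.85 f'_c a b / f_y = 0.85 × 40 × 107.27 × 455 / 400 = 4148.7 mm².

A_s ≈ 4150 mm²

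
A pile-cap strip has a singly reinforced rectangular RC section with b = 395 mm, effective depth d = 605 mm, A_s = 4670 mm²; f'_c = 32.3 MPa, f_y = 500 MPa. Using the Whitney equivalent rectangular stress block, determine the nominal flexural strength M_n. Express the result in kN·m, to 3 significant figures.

T = A_s f_y = 4670 × 500 = 2335000 N = 2335 kN.
From C = T: a = T/(0.85 f'_c b) = 2335000/(0.85 × 32.3 × 395) = 215.31 mm.
M_n = T(d − a/2) = 2335 kN × (605 − 107.655) mm = 1161.30 kN·m.

M_n ≈ 1160 kN·m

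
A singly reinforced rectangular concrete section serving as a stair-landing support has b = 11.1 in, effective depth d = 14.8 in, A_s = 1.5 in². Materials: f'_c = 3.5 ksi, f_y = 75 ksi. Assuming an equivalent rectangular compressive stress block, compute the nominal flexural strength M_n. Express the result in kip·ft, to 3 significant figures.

T = A_s f_y = 1.5 × 75 = 112.5 kips.
a = T/(0.85 f'_c b) = 112.5/(0.85 × 3.5 × 11.1) = 3.407 in.
M_n = T(d − a/2) = 112.5 × (14.8 − 1.7035) = 1473.4 kip·in = 1473.4/12 = 122.78 kip·ft.

M_n ≈ 123 kip·ft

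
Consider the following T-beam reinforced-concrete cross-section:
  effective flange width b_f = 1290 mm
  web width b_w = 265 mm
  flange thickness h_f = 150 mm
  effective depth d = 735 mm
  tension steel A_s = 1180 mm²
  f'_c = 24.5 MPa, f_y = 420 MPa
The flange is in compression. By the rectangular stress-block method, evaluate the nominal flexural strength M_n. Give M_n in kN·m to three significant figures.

Tension: T = A_s f_y = 1180 × 420 = 495600 N.
Try a within the flange: a = T/(0.85 f'_c b_f) = 495600/(0.85 × 24.5 × 1290) = 18.45 mm.
Since a = 18.45 ≤ h_f = 150 mm, the stress block lies entirely in the flange; analyse as a rectangular beam of width b_f.
M_n = T(d − a/2) = 495600 × (735 − 9.225) = 359.69 × 10⁶ N·mm.
M_n = 359.69 kN·m.

M_n ≈ 360 kN·m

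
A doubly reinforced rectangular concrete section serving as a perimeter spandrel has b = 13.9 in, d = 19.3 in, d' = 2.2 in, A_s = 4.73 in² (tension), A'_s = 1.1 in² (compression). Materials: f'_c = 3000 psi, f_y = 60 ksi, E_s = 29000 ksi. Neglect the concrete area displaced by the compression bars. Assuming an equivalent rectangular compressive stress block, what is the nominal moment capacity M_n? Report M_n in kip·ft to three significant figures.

M_n ≈ 389 kip·ft

Assume both steels yield.
a = (A_s − A'_s) f_y/(0.85 f'_c b) = (4.73 − 1.1) × 60/(0.85 × 3 × 13.9) = 6.145 in.
c = a/β₁ = 6.145/0.85 = 7.229 in; ε'_s = 0.003(c − d')/c = 0.0021 ≥ ε_y = 0.0021, so the compression steel yields.
M_n = (A_s − A'_s) f_y (d − a/2) + A'_s f_y (d − d') = 217.8 × (19.3 − 3.0725) + 66 × (19.3 − 2.2) = 3534.3 + 1128.6 = 4662.9 kip·in = 4662.9/12 = 388.58 kip·ft.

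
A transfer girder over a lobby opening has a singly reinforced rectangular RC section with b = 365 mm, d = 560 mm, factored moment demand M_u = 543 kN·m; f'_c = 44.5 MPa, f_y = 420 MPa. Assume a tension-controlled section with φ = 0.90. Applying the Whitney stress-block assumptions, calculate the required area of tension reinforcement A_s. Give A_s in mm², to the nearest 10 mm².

M_n = M_u/φ = 543/0.90 = 603.333 kN·m.
With M_n = 0.85 f'_c a b (d − a/2), solve the quadratic for a:
a = d − √(d² − 2M_n/(0.85 f'_c b)) = 560 − √(560² − 2 × 603.333×10⁶/(0.85 × 44.5 × 365)) = 84.40 mm.
A_s = 0.85 f'_c a b / f_y = 0.85 × 44.5 × 84.40 × 365 / 420 = 2774.4 mm².

A_s ≈ 2770 mm²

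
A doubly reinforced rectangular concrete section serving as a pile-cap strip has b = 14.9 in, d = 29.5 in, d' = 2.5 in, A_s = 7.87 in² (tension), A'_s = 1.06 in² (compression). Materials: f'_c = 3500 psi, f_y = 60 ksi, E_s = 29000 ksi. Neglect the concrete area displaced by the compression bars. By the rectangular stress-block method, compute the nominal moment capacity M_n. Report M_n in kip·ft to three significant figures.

M_n ≈ 991 kip·ft

Assume both steels yield.
a = (A_s − A'_s) f_y/(0.85 f'_c b) = (7.87 − 1.06) × 60/(0.85 × 3.5 × 14.9) = 9.218 in.
c = a/β₁ = 9.218/0.85 = 10.845 in; ε'_s = 0.003(c − d')/c = 0.0023 ≥ ε_y = 0.0021, so the compression steel yields.
M_n = (A_s − A'_s) f_y (d − a/2) + A'_s f_y (d − d') = 408.6 × (29.5 − 4.609) + 63.6 × (29.5 − 2.5) = 10170.5 + 1717.2 = 11887.7 kip·in = 11887.7/12 = 990.64 kip·ft.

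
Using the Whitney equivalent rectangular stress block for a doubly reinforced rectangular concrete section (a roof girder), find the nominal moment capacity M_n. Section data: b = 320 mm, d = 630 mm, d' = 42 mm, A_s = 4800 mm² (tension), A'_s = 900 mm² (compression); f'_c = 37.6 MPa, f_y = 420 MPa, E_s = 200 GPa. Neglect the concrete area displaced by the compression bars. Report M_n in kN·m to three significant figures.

M_n ≈ 1120 kN·m

Assume both tension and compression steel yield.
Net tension couple steel: A_s − A'_s = 3900 mm².
a = (A_s − A'_s) f_y / (0.85 f'_c b) = 1638000/(0.85 × 37.6 × 320) = 160.16 mm.
c = a/β₁ = 160.16/0.781 = 205.07 mm; ε'_s = 0.003(c − d')/c = 0.0024 ≥ f_y/E_s = 0.0021, so compression steel does yield.
M_n = (A_s − A'_s) f_y (d − a/2) + A'_s f_y (d − d') = [1638000 × (630 − 80.08) + 378000 × (630 − 42)] × 10⁻⁶ = 900.77 + 222.26 = 1123.03 kN·m.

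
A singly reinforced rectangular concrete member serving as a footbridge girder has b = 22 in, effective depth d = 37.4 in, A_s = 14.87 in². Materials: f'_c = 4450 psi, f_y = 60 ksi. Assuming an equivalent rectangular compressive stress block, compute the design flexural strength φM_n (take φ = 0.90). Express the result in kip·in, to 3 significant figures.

φM_n ≈ 25700 kip·in

T = A_s f_y = 14.87 × 60 = 892.2 kips.
a = T/(0.85 f'_c b) = 892.2/(0.85 × 4.45 × 22) = 10.722 in.
M_n = T(d − a/2) = 892.2 × (37.4 − 5.361) = 28585.2 kip·in.
φM_n = 0.90 × 28585.2 = 25726.7 kip·in.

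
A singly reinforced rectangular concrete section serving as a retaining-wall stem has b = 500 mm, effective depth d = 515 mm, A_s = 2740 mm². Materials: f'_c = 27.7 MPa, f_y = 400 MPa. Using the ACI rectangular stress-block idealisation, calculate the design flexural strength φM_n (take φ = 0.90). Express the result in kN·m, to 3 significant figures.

φM_n ≈ 462 kN·m

T = A_s f_y = 2740 × 400 = 1096000 N = 1096 kN.
From C = T: a = T/(0.85 f'_c b) = 1096000/(0.85 × 27.7 × 500) = 93.10 mm.
M_n = T(d − a/2) = 1096 kN × (515 − 46.55) mm = 513.42 kN·m.
φM_n = 0.90 × 513.42 = 462.08 kN·m.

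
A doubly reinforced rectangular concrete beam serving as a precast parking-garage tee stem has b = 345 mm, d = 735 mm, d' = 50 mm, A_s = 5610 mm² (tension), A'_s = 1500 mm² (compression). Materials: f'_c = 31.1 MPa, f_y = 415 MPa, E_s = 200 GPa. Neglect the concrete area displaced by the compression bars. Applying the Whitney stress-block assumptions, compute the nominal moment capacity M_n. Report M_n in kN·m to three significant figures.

Assume both tension and compression steel yield.
Net tension couple steel: A_s − A'_s = 4110 mm².
a = (A_s − A'_s) f_y / (0.85 f'_c b) = 1705650/(0.85 × 31.1 × 345) = 187.02 mm.
c = a/β₁ = 187.02/0.828 = 225.87 mm; ε'_s = 0.003(c − d')/c = 0.0023 ≥ f_y/E_s = 0.0021, so compression steel does yield.
M_n = (A_s − A'_s) f_y (d − a/2) + A'_s f_y (d − d') = [1705650 × (735 − 93.51) + 622500 × (735 − 50)] × 10⁻⁶ = 1094.16 + 426.41 = 1520.57 kN·m.

M_n ≈ 1520 kN·m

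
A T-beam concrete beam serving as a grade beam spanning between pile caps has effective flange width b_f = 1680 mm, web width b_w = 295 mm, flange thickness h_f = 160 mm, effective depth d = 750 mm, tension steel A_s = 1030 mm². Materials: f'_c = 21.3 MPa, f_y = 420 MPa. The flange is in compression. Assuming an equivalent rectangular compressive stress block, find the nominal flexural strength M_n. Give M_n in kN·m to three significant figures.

M_n ≈ 321 kN·m

Tension: T = A_s f_y = 1030 × 420 = 432600 N.
Try a within the flange: a = T/(0.85 f'_c b_f) = 432600/(0.85 × 21.3 × 1680) = 14.22 mm.
Since a = 14.22 ≤ h_f = 160 mm, the stress block lies entirely in the flange; analyse as a rectangular beam of width b_f.
M_n = T(d − a/2) = 432600 × (750 − 7.11) = 321.37 × 10⁶ N·mm.
M_n = 321.37 kN·m.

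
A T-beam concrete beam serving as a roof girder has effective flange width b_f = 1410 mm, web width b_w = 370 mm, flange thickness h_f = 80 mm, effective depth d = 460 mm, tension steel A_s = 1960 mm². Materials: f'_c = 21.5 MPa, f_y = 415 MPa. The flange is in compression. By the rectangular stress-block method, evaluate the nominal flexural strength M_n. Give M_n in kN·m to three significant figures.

Tension: T = A_s f_y = 1960 × 415 = 813400 N.
Try a within the flange: a = T/(0.85 f'_c b_f) = 813400/(0.85 × 21.5 × 1410) = 31.57 mm.
Since a = 31.57 ≤ h_f = 80 mm, the stress block lies entirely in the flange; analyse as a rectangular beam of width b_f.
M_n = T(d − a/2) = 813400 × (460 − 15.785) = 361.32 × 10⁶ N·mm.
M_n = 361.32 kN·m.

M_n ≈ 361 kN·m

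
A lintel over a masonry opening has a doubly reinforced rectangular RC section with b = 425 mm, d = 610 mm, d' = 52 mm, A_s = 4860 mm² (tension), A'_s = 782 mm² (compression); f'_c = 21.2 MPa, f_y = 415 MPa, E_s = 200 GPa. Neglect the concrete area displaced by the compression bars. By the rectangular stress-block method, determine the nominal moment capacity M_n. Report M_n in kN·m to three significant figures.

M_n ≈ 1030 kN·m

Assume both tension and compression steel yield.
Net tension couple steel: A_s − A'_s = 4078 mm².
a = (A_s − A'_s) f_y / (0.85 f'_c b) = 1692370/(0.85 × 21.2 × 425) = 220.98 mm.
c = a/β₁ = 220.98/0.85 = 259.98 mm; ε'_s = 0.003(c − d')/c = 0.0024 ≥ f_y/E_s = 0.0021, so compression steel does yield.
M_n = (A_s − A'_s) f_y (d − a/2) + A'_s f_y (d − d') = [1692370 × (610 − 110.49) + 324530 × (610 − 52)] × 10⁻⁶ = 845.36 + 181.09 = 1026.45 kN·m.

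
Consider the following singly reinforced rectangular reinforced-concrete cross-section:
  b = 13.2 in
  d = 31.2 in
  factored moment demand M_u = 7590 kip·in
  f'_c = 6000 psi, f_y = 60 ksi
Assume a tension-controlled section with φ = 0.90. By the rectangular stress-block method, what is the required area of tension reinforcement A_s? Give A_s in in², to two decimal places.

A_s ≈ 4.84 in²

M_n = M_u/φ = 7590/0.90 = 8433.33 kip·in.
From M_n = 0.85 f'_c a b (d − a/2):
a = d − √(d² − 2M_n/(0.85 f'_c b)) = 31.2 − √(31.2² − 2 × 8433.33/(0.85 × 6 × 13.2)) = 4.313 in.
A_s = 0.85 f'_c a b / f_y = 0.85 × 6 × 4.313 × 13.2 / 60 = 4.839 in².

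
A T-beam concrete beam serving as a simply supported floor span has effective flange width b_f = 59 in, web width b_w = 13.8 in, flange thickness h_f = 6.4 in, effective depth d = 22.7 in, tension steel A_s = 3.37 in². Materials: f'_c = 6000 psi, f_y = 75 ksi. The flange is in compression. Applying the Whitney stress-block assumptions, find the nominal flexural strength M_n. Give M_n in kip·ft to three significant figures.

Tension: T = A_s f_y = 3.37 × 75 = 252.75 kips.
Try a within the flange: a = T/(0.85 f'_c b_f) = 252.75/(0.85 × 6 × 59) = 0.840 in.
Since a = 0.840 ≤ h_f = 6.4 in, the stress block lies entirely in the flange; analyse as a rectangular beam of width b_f.
M_n = T(d − a/2) = 252.75 × (22.7 − 0.42) = 5631.3 kip·in.
M_n = 5631.3/12 = 469.28 kip·ft.

M_n ≈ 469 kip·ft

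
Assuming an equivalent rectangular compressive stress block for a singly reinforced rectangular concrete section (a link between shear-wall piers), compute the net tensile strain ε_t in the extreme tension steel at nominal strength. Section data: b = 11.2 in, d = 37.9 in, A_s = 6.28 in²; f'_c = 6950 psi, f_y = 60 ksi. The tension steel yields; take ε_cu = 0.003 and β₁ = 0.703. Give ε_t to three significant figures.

ε_t ≈ 0.0110

a = A_s f_y/(0.85 f'_c b) = 5.695 in.
β₁ = 0.703, so c = a/β₁ = 5.695/0.703 = 8.101 in.
From the linear strain diagram with ε_cu = 0.003: ε_t = 0.003 (d − c)/c = 0.003 × (37.9 − 8.101)/8.101 = 0.0110.
Since ε_t ≥ 0.005, the section is tension-controlled.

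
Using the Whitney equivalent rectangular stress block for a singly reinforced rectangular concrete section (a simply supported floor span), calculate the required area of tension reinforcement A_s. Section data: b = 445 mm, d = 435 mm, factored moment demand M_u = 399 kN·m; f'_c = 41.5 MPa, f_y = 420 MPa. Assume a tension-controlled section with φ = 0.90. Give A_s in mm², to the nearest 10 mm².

M_n = M_u/φ = 399/0.90 = 443.333 kN·m.
With M_n = 0.85 f'_c a b (d − a/2), solve the quadratic for a:
a = d − √(d² − 2M_n/(0.85 f'_c b)) = 435 − √(435² − 2 × 443.333×10⁶/(0.85 × 41.5 × 445)) = 70.66 mm.
A_s = 0.85 f'_c a b / f_y = 0.85 × 41.5 × 70.66 × 445 / 420 = 2640.9 mm².

A_s ≈ 2640 mm²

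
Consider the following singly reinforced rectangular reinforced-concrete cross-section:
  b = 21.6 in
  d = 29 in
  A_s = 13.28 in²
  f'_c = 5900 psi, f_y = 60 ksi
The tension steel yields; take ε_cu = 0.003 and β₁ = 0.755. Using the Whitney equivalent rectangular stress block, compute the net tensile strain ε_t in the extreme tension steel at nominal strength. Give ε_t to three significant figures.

ε_t ≈ 0.00593

a = A_s f_y/(0.85 f'_c b) = 7.356 in.
β₁ = 0.755, so c = a/β₁ = 7.356/0.755 = 9.743 in.
From the linear strain diagram with ε_cu = 0.003: ε_t = 0.003 (d − c)/c = 0.003 × (29 − 9.743)/9.743 = 0.00593.
Since ε_t ≥ 0.005, the section is tension-controlled.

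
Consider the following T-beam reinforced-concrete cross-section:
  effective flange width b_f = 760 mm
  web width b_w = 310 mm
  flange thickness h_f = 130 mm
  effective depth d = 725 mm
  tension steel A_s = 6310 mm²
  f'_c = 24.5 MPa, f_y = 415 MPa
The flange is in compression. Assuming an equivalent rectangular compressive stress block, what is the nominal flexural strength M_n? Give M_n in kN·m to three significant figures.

M_n ≈ 1670 kN·m

Tension: T = A_s f_y = 6310 × 415 = 2618650 N.
Try a within the flange: a = T/(0.85 f'_c b_f) = 2618650/(0.85 × 24.5 × 760) = 165.45 mm.
a = 165.45 > h_f = 130 mm: the block extends into the web. Split into flange-overhang and web parts.
C_f = 0.85 f'_c (b_f − b_w) h_f = 0.85 × 24.5 × (760 − 310) × 130 = 1218263 N.
Remaining web compression depth: a_w = (T − C_f)/(0.85 f'_c b_w) = (2618650 − 1218263)/(0.85 × 24.5 × 310) = 216.92 mm.
M_n = C_f(d − h_f/2) + (T − C_f)(d − a_w/2) = 1218263 × (725 − 65) + 1400387 × (725 − 108.46) = 804.05 + 863.39 = 1667.44 × 10⁶ N·mm.
M_n = 1667.44 kN·m.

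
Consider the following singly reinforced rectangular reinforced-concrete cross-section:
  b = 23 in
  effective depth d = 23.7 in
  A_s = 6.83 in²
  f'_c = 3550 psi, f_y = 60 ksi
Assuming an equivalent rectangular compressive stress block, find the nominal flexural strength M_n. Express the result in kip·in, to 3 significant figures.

M_n ≈ 8500 kip·in

T = A_s f_y = 6.83 × 60 = 409.8 kips.
a = T/(0.85 f'_c b) = 409.8/(0.85 × 3.55 × 23) = 5.905 in.
M_n = T(d − a/2) = 409.8 × (23.7 − 2.9525) = 8502.3 kip·in.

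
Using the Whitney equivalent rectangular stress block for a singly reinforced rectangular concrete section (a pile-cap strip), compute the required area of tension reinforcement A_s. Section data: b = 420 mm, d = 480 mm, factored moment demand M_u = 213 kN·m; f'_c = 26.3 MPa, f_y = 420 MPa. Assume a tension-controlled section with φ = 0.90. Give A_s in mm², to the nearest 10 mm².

A_s ≈ 1250 mm²

M_n = M_u/φ = 213/0.90 = 236.667 kN·m.
With M_n = 0.85 f'_c a b (d − a/2), solve the quadratic for a:
a = d − √(d² − 2M_n/(0.85 f'_c b)) = 480 − √(480² − 2 × 236.667×10⁶/(0.85 × 26.3 × 420)) = 55.75 mm.
A_s = 0.85 f'_c a b / f_y = 0.85 × 26.3 × 55.75 × 420 / 420 = 1246.3 mm².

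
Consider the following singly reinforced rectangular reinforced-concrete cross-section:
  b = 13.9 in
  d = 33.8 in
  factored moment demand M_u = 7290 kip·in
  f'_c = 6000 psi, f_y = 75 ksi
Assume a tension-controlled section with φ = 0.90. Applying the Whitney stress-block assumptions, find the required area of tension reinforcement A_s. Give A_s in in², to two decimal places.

M_n = M_u/φ = 7290/0.90 = 8100 kip·in.
From M_n = 0.85 f'_c a b (d − a/2):
a = d − √(d² − 2M_n/(0.85 f'_c b)) = 33.8 − √(33.8² − 2 × 8100/(0.85 × 6 × 13.9)) = 3.569 in.
A_s = 0.85 f'_c a b / f_y = 0.85 × 6 × 3.569 × 13.9 / 75 = 3.373 in².

A_s ≈ 3.37 in²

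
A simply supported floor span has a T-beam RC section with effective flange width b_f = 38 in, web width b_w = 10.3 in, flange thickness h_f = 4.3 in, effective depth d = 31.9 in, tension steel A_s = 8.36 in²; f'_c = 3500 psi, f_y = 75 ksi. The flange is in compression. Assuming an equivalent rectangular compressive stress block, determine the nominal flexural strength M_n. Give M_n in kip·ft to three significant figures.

M_n ≈ 1500 kip·ft

Tension: T = A_s f_y = 8.36 × 75 = 627 kips.
Try a within the flange: a = T/(0.85 f'_c b_f) = 627/(0.85 × 3.5 × 38) = 5.546 in.
a = 5.546 > h_f = 4.3 in: the block extends into the web. Split into flange-overhang and web parts.
C_f = 0.85 f'_c (b_f − b_w) h_f = 0.85 × 3.5 × (38 − 10.3) × 4.3 = 354.4 kips.
Remaining web compression depth: a_w = (T − C_f)/(0.85 f'_c b_w) = (627 − 354.4)/(0.85 × 3.5 × 10.3) = 8.896 in.
M_n = C_f(d − h_f/2) + (T − C_f)(d − a_w/2) = 354.4 × (31.9 − 2.15) + 272.6 × (31.9 − 4.448) = 10543.4 + 7483.4 = 18026.8 kip·in.
M_n = 18026.8/12 = 1502.23 kip·ft.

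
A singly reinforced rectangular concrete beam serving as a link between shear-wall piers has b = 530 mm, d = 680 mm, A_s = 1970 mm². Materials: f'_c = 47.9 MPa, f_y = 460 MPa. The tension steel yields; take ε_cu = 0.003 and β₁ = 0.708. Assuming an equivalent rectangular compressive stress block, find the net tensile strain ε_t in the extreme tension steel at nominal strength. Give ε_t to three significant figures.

ε_t ≈ 0.0314

a = A_s f_y/(0.85 f'_c b) = 41.99 mm.
β₁ = 0.708, so c = a/β₁ = 41.99/0.708 = 59.31 mm.
From the linear strain diagram with ε_cu = 0.003: ε_t = 0.003 (d − c)/c = 0.003 × (680 − 59.31)/59.31 = 0.0314.
Since ε_t ≥ 0.005, the section is tension-controlled.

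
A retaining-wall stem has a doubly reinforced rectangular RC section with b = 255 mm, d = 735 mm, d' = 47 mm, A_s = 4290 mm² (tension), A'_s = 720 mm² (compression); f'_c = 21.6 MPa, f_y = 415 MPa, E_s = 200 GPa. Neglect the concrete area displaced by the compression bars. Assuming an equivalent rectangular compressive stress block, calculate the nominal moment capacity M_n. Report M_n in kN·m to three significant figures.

Assume both tension and compression steel yield.
Net tension couple steel: A_s − A'_s = 3570 mm².
a = (A_s − A'_s) f_y / (0.85 f'_c b) = 1481550/(0.85 × 21.6 × 255) = 316.45 mm.
c = a/β₁ = 316.45/0.85 = 372.29 mm; ε'_s = 0.003(c − d')/c = 0.0026 ≥ f_y/E_s = 0.0021, so compression steel does yield.
M_n = (A_s − A'_s) f_y (d − a/2) + A'_s f_y (d − d') = [1481550 × (735 − 158.225) + 298800 × (735 − 47)] × 10⁻⁶ = 854.52 + 205.57 = 1060.09 kN·m.

M_n ≈ 1060 kN·m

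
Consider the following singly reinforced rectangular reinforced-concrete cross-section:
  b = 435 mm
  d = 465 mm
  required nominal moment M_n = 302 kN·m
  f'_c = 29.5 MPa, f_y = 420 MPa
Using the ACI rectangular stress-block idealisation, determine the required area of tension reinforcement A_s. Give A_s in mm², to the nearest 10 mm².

A_s ≈ 1660 mm²

With M_n = 0.85 f'_c a b (d − a/2), solve the quadratic for a:
a = d − √(d² − 2M_n/(0.85 f'_c b)) = 465 − √(465² − 2 × 302×10⁶/(0.85 × 29.5 × 435)) = 63.94 mm.
A_s = 0.85 f'_c a b / f_y = 0.85 × 29.5 × 63.94 × 435 / 420 = 1660.6 mm².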